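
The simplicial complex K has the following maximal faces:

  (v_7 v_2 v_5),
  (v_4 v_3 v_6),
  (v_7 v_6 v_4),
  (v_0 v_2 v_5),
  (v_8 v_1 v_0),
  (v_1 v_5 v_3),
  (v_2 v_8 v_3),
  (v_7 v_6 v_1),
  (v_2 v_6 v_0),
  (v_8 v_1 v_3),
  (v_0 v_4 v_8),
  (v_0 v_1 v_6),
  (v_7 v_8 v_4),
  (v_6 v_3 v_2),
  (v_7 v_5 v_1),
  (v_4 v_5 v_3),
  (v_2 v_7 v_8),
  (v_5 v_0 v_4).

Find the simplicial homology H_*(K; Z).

H_0 ≅ Z,  H_1 ≅ Z^2,  H_2 ≅ Z.

Take the total order v_0 < v_1 < v_2 < v_3 < v_4 < v_5 < v_6 < v_7 < v_8 on the vertex set. Then K (dimension 2) consists of the simplices:

  0-simplices (9): [v_0], [v_1], [v_2], [v_3], [v_4], [v_5], [v_6], [v_7], [v_8]
  1-simplices (27): (27 of them)
  2-simplices (18): (18 of them)

Hence C_0 ≅ Z^9, C_1 ≅ Z^27, C_2 ≅ Z^18.

Boundary ∂_1: C_1 → C_0 maps an edge to its endpoints' difference, ∂[p,q] = q − p. For instance
  ∂[v_7,v_8] = [v_8] − [v_7].
This gives a 9×27 integer matrix of rank 8; reducing to Smith normal form yields diagonal entries (1,1,1,1,1,1,1,1).

∂_2: C_2 → C_1 maps a triangle to the signed sum of its edges. For instance
  ∂[v_4,v_6,v_7] = [v_6,v_7] − [v_4,v_7] + [v_4,v_6],
  ∂[v_4,v_7,v_8] = [v_7,v_8] − [v_4,v_8] + [v_4,v_7].
The 27×18 boundary matrix has rank 17 and Smith normal form diag(1,1,1,1,1,1,1,1,1,1,1,1,1,1,1,1,1).

Reading off H_k = ker ∂_k / im ∂_{k+1}:

  H_0: rank C_0 − rank ∂_1 = 9 − 8 = 1, and the invariant factors of ∂_1 are all 1, so H_0 ≅ Z.
  H_1: rank ker ∂_1 − rank ∂_2 = (27 − 8) − 17 = 2, and the invariant factors of ∂_2 are all 1, so H_1 ≅ Z^2.
  H_2: rank ker ∂_2 − rank ∂_3 = (18 − 17) − 0 = 1, and there is no ∂_3, so H_2 ≅ Z.

(K is a triangulation of the torus T^2.)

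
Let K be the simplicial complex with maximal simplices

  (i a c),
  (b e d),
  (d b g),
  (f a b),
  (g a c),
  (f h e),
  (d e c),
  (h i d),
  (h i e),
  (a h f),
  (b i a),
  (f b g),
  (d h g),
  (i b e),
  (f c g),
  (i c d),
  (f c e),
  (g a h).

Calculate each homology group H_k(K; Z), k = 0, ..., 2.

H_0 = Z,  H_1 = Z ⊕ Z/2,  H_2 = 0.

K has 9 vertices, 27 edges, 18 triangles.
rank ∂_0 = 0, rank ∂_1 = 8 ⇒ b_0 = 9 − 0 − 8 = 1; all invariant factors of ∂_1 are 1 so no torsion. So H_0 = Z.
rank ∂_1 = 8, rank ∂_2 = 18 ⇒ b_1 = 27 − 8 − 18 = 1; ∂_2 has invariant factor(s) [2] giving torsion. So H_1 = Z ⊕ Z/2.
rank ∂_2 = 18, rank ∂_3 = 0 ⇒ b_2 = 18 − 18 − 0 = 0. So H_2 = 0.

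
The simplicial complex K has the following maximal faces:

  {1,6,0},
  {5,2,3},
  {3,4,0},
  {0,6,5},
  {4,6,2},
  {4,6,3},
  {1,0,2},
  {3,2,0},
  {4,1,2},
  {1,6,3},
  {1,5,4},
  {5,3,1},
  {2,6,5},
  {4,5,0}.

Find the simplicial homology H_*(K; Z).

H_0 = Z,  H_1 = Z^2,  H_2 = Z.

Take the total order 0 < 1 < 2 < 3 < 4 < 5 < 6 on the vertex set. Then K (dimension 2) consists of the simplices:

  0-simplices (7): [0], [1], [2], [3], [4], [5], [6]
  1-simplices (21): [0,1], [0,2], [0,3], [0,4], [0,5], [0,6], [1,2], [1,3], [1,4], [1,5], [1,6], [2,3], [2,4], [2,5], [2,6], [3,4], [3,5], [3,6], [4,5], [4,6], [5,6]
  2-simplices (14): [0,1,2], [0,1,6], [0,2,3], [0,3,4], [0,4,5], [0,5,6], [1,2,4], [1,3,5], [1,3,6], [1,4,5], [2,3,5], [2,4,6], [2,5,6], [3,4,6]

Hence C_0 ≅ Z^7, C_1 ≅ Z^21, C_2 ≅ Z^14.

∂_1: C_1 → C_0 sends each edge [p,q] (with p < q) to q − p. For instance
  ∂[0,6] = [6] − [0].
The 7×21 boundary matrix has rank 6 and Smith normal form diag(1,1,1,1,1,1).

∂_2: C_2 → C_1 sends each 2-simplex [p,q,r] to [q,r] − [p,r] + [p,q]. For instance
  ∂[0,5,6] = [5,6] − [0,6] + [0,5],
  ∂[0,1,2] = [1,2] − [0,2] + [0,1].
As a 21×14 matrix over Z this has rank 13, with invariant factors (1,1,1,1,1,1,1,1,1,1,1,1,1).

From H_k ≅ ker(∂_k) / im(∂_{k+1}) we obtain:

  H_0: rank C_0 − rank ∂_1 = 7 − 6 = 1, and the invariant factors of ∂_1 are all 1, so H_0 ≅ Z.
  H_1: rank ker ∂_1 − rank ∂_2 = (21 − 6) − 13 = 2, and the invariant factors of ∂_2 are all 1, so H_1 ≅ Z^2.
  H_2: rank ker ∂_2 − rank ∂_3 = (14 − 13) − 0 = 1, and there is no ∂_3, so H_2 ≅ Z.

As a check, the Euler characteristic is 7 − 21 + 14 = 0, which agrees with 1 − 2 + 1 = 0.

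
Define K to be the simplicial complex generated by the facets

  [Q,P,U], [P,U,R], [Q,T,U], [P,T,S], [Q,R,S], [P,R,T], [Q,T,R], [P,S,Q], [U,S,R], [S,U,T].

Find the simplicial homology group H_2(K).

H_2 = 0.

K has 6 vertices, 15 edges, 10 triangles.
rank ∂_2 = 10, rank ∂_3 = 0 ⇒ b_2 = 10 − 10 − 0 = 0. So H_2 = 0.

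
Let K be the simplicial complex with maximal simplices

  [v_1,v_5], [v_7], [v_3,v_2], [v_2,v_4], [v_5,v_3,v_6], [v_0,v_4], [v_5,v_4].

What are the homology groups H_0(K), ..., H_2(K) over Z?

H_0 = Z^2,  H_1 = Z,  H_2 = 0.

Fix the vertex order v_0 < v_1 < v_2 < v_3 < v_4 < v_5 < v_6 < v_7 and write every simplex with vertices in increasing order. Then dim K = 2 and the simplices of K are:

  0-simplices (8): [v_0], [v_1], [v_2], [v_3], [v_4], [v_5], [v_6], [v_7]
  1-simplices (8): [v_0,v_4], [v_1,v_5], [v_2,v_3], [v_2,v_4], [v_3,v_5], [v_3,v_6], [v_4,v_5], [v_5,v_6]
  2-simplices (1): [v_3,v_5,v_6]

Hence C_0 ≅ Z^8, C_1 ≅ Z^8, C_2 ≅ Z^1.

The boundary map ∂_1: C_1 → C_0 is given by ∂[p,q] = [q] − [p].
The resulting 8×8 matrix has rank 6, and its Smith normal form has invariant factors (1,1,1,1,1,1).

The boundary map ∂_2: C_2 → C_1 acts by ∂[p,q,r] = [q,r] − [p,r] + [p,q]. For instance
  ∂[v_3,v_5,v_6] = [v_5,v_6] − [v_3,v_6] + [v_3,v_5].
This gives a 8×1 integer matrix of rank 1; reducing to Smith normal form yields diagonal entries (1).

Computing H_k = (kernel of ∂_k) / (image of ∂_{k+1}):

  H_0: rank C_0 − rank ∂_1 = 8 − 6 = 2, and the invariant factors of ∂_1 are all 1, so H_0 ≅ Z^2.
  H_1: rank ker ∂_1 − rank ∂_2 = (8 − 6) − 1 = 1, and the invariant factors of ∂_2 are all 1, so H_1 ≅ Z.
  H_2: rank ker ∂_2 − rank ∂_3 = (1 − 1) − 0 = 0, and there is no ∂_3, so H_2 ≅ 0.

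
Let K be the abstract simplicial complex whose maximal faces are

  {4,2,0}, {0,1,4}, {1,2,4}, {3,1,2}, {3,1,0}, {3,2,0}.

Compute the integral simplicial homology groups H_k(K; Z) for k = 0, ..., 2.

H_0 ≅ Z,  H_1 = 0,  H_2 ≅ Z.

Fix the vertex order 0 < 1 < 2 < 3 < 4 and write every simplex with vertices in increasing order. Then dim K = 2 and the simplices of K are:

  0-simplices (5): [0], [1], [2], [3], [4]
  1-simplices (9): [0,1], [0,2], [0,3], [0,4], [1,2], [1,3], [1,4], [2,3], [2,4]
  2-simplices (6): [0,1,3], [0,1,4], [0,2,3], [0,2,4], [1,2,3], [1,2,4]

giving chain groups C_0 ≅ Z^5, C_1 ≅ Z^9, C_2 ≅ Z^6.

The boundary map ∂_1: C_1 → C_0 maps an edge to its endpoints' difference, ∂[p,q] = q − p. For instance
  ∂[1,2] = [2] − [1].
The 5×9 boundary matrix has rank 4 and Smith normal form diag(1,1,1,1).

∂_2: C_2 → C_1 acts by ∂[p,q,r] = [q,r] − [p,r] + [p,q]. For instance
  ∂[0,2,3] = [2,3] − [0,3] + [0,2],
  ∂[0,2,4] = [2,4] − [0,4] + [0,2].
The 9×6 boundary matrix has rank 5 and Smith normal form diag(1,1,1,1,1).

Now H_k = ker ∂_k / im ∂_{k+1}, so:

  H_0: rank C_0 − rank ∂_1 = 5 − 4 = 1, and the invariant factors of ∂_1 are all 1, so H_0 = Z.
  H_1: rank ker ∂_1 − rank ∂_2 = (9 − 4) − 5 = 0, and the invariant factors of ∂_2 are all 1, so H_1 = 0.
  H_2: rank ker ∂_2 − rank ∂_3 = (6 − 5) − 0 = 1, and there is no ∂_3, so H_2 = Z.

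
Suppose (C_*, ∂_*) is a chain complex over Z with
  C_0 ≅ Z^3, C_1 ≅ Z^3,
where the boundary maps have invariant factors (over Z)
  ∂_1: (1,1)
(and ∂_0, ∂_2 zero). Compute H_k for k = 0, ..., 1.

H_0: b_0 = 3 − 0 − 2 = 1; torsion from ∂_1 factors > 1: none. So H_0 = Z.
H_1: b_1 = 3 − 2 − 0 = 1; torsion from ∂_2 factors > 1: none. So H_1 = Z.

H_0 = Z,  H_1 = Z.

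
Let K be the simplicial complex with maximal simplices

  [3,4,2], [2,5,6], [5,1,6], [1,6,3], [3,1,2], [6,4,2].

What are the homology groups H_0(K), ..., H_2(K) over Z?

H_0 = Z,  H_1 = Z,  H_2 = 0.

We work with the vertex ordering 1 < 2 < 3 < 4 < 5 < 6. The simplices of K, each written with vertices in increasing order, are:

  0-simplices (6): [1], [2], [3], [4], [5], [6]
  1-simplices (12): [1,2], [1,3], [1,5], [1,6], [2,3], [2,4], [2,5], [2,6], [3,4], [3,6], [4,6], [5,6]
  2-simplices (6): [1,2,3], [1,3,6], [1,5,6], [2,3,4], [2,4,6], [2,5,6]

so the chain groups are C_0 ≅ Z^6, C_1 ≅ Z^12, C_2 ≅ Z^6.

The boundary map ∂_1: C_1 → C_0 sends each edge [p,q] (with p < q) to q − p. For instance
  ∂[5,6] = [6] − [5].
This gives a 6×12 integer matrix of rank 5; reducing to Smith normal form yields diagonal entries (1,1,1,1,1).

Boundary ∂_2: C_2 → C_1 sends each 2-simplex [p,q,r] to [q,r] − [p,r] + [p,q]. For instance
  ∂[2,5,6] = [5,6] − [2,6] + [2,5],
  ∂[1,3,6] = [3,6] − [1,6] + [1,3].
As a 12×6 matrix over Z this has rank 6, with invariant factors (1,1,1,1,1,1).

Now H_k = ker ∂_k / im ∂_{k+1}, so:

  H_0: rank C_0 − rank ∂_1 = 6 − 5 = 1, and the invariant factors of ∂_1 are all 1, so H_0 = Z.
  H_1: rank ker ∂_1 − rank ∂_2 = (12 − 5) − 6 = 1, and the invariant factors of ∂_2 are all 1, so H_1 = Z.
  H_2: rank ker ∂_2 − rank ∂_3 = (6 − 6) − 0 = 0, and there is no ∂_3, so H_2 = 0.

As a check, the Euler characteristic is 6 − 12 + 6 = 0, which agrees with 1 − 1 + 0 = 0.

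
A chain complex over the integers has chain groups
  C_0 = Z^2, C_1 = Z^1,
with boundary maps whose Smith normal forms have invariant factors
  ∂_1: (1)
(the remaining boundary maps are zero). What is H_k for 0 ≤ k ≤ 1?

H_0 ≅ Z,  H_1 = 0.

H_0: b_0 = 2 − 0 − 1 = 1; torsion from ∂_1 factors > 1: none. So H_0 ≅ Z.
H_1: b_1 = 1 − 1 − 0 = 0; torsion from ∂_2 factors > 1: none. So H_1 ≅ 0.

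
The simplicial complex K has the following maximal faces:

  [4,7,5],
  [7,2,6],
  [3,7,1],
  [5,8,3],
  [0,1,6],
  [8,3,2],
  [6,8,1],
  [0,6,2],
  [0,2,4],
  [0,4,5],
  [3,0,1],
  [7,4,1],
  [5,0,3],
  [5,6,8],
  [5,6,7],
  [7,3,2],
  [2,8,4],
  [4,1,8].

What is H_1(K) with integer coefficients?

Fix the vertex order 0 < 1 < 2 < 3 < 4 < 5 < 6 < 7 < 8 and write every simplex with vertices in increasing order. Then dim K = 2 and the simplices of K are:

  0-simplices (9): [0], [1], [2], [3], [4], [5], [6], [7], [8]
  1-simplices (27): (27 of them)
  2-simplices (18): [0,1,3], [0,1,6], [0,2,4], [0,2,6], [0,3,5], [0,4,5], [1,3,7], [1,4,7], [1,4,8], [1,6,8], [2,3,7], [2,3,8], [2,4,8], [2,6,7], [3,5,8], [4,5,7], [5,6,7], [5,6,8]

Hence C_0 ≅ Z^9, C_1 ≅ Z^27, C_2 ≅ Z^18.

∂_1: C_1 → C_0 is given by ∂[p,q] = [q] − [p]. For instance
  ∂[0,6] = [6] − [0].
The 9×27 boundary matrix has rank 8 and Smith normal form diag(1,1,1,1,1,1,1,1).

The boundary map ∂_2: C_2 → C_1 sends each 2-simplex [p,q,r] to [q,r] − [p,r] + [p,q]. For instance
  ∂[2,3,8] = [3,8] − [2,8] + [2,3],
  ∂[0,4,5] = [4,5] − [0,5] + [0,4].
The resulting 27×18 matrix has rank 17, and its Smith normal form has invariant factors (1,1,1,1,1,1,1,1,1,1,1,1,1,1,1,1,1).

Now H_k = ker ∂_k / im ∂_{k+1}, so:

  H_1: rank ker ∂_1 − rank ∂_2 = (27 − 8) − 17 = 2, and the invariant factors of ∂_2 are all 1, so H_1 ≅ Z^2.

H_1 = Z^2.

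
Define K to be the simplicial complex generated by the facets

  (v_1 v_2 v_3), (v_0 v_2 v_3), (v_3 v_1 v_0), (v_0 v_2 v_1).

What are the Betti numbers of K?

b_0 = 1, b_1 = 0, b_2 = 1.

K has 4 vertices, 6 edges, 4 triangles.
rank ∂_0 = 0, rank ∂_1 = 3 ⇒ b_0 = 4 − 0 − 3 = 1; all invariant factors of ∂_1 are 1 so no torsion. So H_0 = Z.
rank ∂_1 = 3, rank ∂_2 = 3 ⇒ b_1 = 6 − 3 − 3 = 0; all invariant factors of ∂_2 are 1 so no torsion. So H_1 = 0.
rank ∂_2 = 3, rank ∂_3 = 0 ⇒ b_2 = 4 − 3 − 0 = 1. So H_2 = Z.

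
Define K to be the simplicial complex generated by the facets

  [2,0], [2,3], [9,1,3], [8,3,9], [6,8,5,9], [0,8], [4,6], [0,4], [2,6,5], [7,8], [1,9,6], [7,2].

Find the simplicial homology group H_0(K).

H_0 = Z.

Order the vertices as 0 < 1 < 2 < 3 < 4 < 5 < 6 < 7 < 8 < 9. Listing each simplex with vertices in this order, K has dimension 3 with simplices:

  0-simplices (10): [0], [1], [2], [3], [4], [5], [6], [7], [8], [9]
  1-simplices (20): [0,2], [0,4], [0,8], [1,3], [1,6], [1,9], [2,3], [2,5], [2,6], [2,7], [3,8], [3,9], [4,6], [5,6], [5,8], [5,9], [6,8], [6,9], [7,8], [8,9]
  2-simplices (8): [1,3,9], [1,6,9], [2,5,6], [3,8,9], [5,6,8], [5,6,9], [5,8,9], [6,8,9]
  3-simplices (1): [5,6,8,9]

so the chain groups are C_0 ≅ Z^10, C_1 ≅ Z^20, C_2 ≅ Z^8, C_3 ≅ Z^1.

∂_1: C_1 → C_0 is given by ∂[p,q] = [q] − [p].
As a 10×20 matrix over Z this has rank 9, with invariant factors (1,1,1,1,1,1,1,1,1).

∂_2: C_2 → C_1 maps a triangle to the signed sum of its edges. For instance
  ∂[1,6,9] = [6,9] − [1,9] + [1,6],
  ∂[6,8,9] = [8,9] − [6,9] + [6,8].
The resulting 20×8 matrix has rank 7, and its Smith normal form has invariant factors (1,1,1,1,1,1,1).

∂_3: C_3 → C_2 sends each 3-simplex σ to the alternating sum Σ_i (−1)^i (σ with its i-th vertex removed). For instance
  ∂[5,6,8,9] = [6,8,9] − [5,8,9] + [5,6,9] − [5,6,8].
The resulting 8×1 matrix has rank 1, and its Smith normal form has invariant factors (1).

From H_k ≅ ker(∂_k) / im(∂_{k+1}) we obtain:

  H_0: rank C_0 − rank ∂_1 = 10 − 9 = 1, and the invariant factors of ∂_1 are all 1, so H_0 ≅ Z.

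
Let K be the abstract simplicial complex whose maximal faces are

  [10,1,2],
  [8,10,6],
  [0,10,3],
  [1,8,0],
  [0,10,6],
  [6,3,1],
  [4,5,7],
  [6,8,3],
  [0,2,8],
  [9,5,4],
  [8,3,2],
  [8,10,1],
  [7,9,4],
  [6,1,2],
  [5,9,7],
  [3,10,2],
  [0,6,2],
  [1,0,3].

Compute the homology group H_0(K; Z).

H_0 = Z^2.

Order the vertices as 0 < 1 < 2 < 3 < 4 < 5 < 6 < 7 < 8 < 9 < 10. Listing each simplex with vertices in this order, K has dimension 2 with simplices:

  0-simplices (11): [0], [1], [2], [3], [4], [5], [6], [7], [8], [9], [10]
  1-simplices (27): (27 of them)
  2-simplices (18): (18 of them)

giving chain groups C_0 ≅ Z^11, C_1 ≅ Z^27, C_2 ≅ Z^18.

∂_1: C_1 → C_0 is given by ∂[p,q] = [q] − [p]. For instance
  ∂[4,7] = [7] − [4].
As a 11×27 matrix over Z this has rank 9, with invariant factors (1,1,1,1,1,1,1,1,1).

∂_2: C_2 → C_1 acts by ∂[p,q,r] = [q,r] − [p,r] + [p,q]. For instance
  ∂[1,3,6] = [3,6] − [1,6] + [1,3],
  ∂[4,5,9] = [5,9] − [4,9] + [4,5].
The 27×18 boundary matrix has rank 16 and Smith normal form diag(1,1,1,1,1,1,1,1,1,1,1,1,1,1,1,1).

Reading off H_k = ker ∂_k / im ∂_{k+1}:

  H_0: rank C_0 − rank ∂_1 = 11 − 9 = 2, and the invariant factors of ∂_1 are all 1, so H_0 = Z^2.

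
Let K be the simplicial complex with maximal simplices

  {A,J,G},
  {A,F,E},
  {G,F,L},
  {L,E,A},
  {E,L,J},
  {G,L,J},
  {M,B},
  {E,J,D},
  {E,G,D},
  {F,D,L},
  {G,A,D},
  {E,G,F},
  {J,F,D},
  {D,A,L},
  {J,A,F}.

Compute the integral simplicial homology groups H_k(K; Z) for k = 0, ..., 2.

H_0 = Z^2,  H_1 = Z^2,  H_2 = Z.

Fix the vertex order A < B < D < E < F < G < J < L < M and write every simplex with vertices in increasing order. Then dim K = 2 and the simplices of K are:

  0-simplices (9): A, B, D, E, F, G, J, L, M
  1-simplices (22): AD, AE, AF, AG, AJ, AL, BM, DE, DF, DG, DJ, DL, EF, EG, EJ, EL, FG, FJ, FL, GJ, GL, JL
  2-simplices (14): ADG, ADL, AEF, AEL, AFJ, AGJ, DEG, DEJ, DFJ, DFL, EFG, EJL, FGL, GJL

giving chain groups C_0 ≅ Z^9, C_1 ≅ Z^22, C_2 ≅ Z^14.

∂_1: C_1 → C_0 maps an edge to its endpoints' difference, ∂[p,q] = q − p.
As a 9×22 matrix over Z this has rank 7, with invariant factors (1,1,1,1,1,1,1).

∂_2: C_2 → C_1 sends each 2-simplex [p,q,r] to [q,r] − [p,r] + [p,q]. For instance
  ∂FGL = GL − FL + FG,
  ∂EFG = FG − EG + EF.
The resulting 22×14 matrix has rank 13, and its Smith normal form has invariant factors (1,1,1,1,1,1,1,1,1,1,1,1,1).

Now H_k = ker ∂_k / im ∂_{k+1}, so:

  H_0: rank C_0 − rank ∂_1 = 9 − 7 = 2, and the invariant factors of ∂_1 are all 1, so H_0 = Z^2.
  H_1: rank ker ∂_1 − rank ∂_2 = (22 − 7) − 13 = 2, and the invariant factors of ∂_2 are all 1, so H_1 = Z^2.
  H_2: rank ker ∂_2 − rank ∂_3 = (14 − 13) − 0 = 1, and there is no ∂_3, so H_2 = Z.

(K is a triangulation of the disjoint union of the 1-simplex and the torus T^2.)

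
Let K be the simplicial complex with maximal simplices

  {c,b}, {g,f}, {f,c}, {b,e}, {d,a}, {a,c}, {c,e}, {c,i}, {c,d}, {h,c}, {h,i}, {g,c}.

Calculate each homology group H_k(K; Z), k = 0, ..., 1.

H_0 = Z,  H_1 = Z^4.

Order the vertices as a < b < c < d < e < f < g < h < i. Listing each simplex with vertices in this order, K has dimension 1 with simplices:

  0-simplices (9): a, b, c, d, e, f, g, h, i
  1-simplices (12): ac, ad, bc, be, cd, ce, cf, cg, ch, ci, fg, hi

so the chain groups are C_0 ≅ Z^9, C_1 ≅ Z^12.

∂_1: C_1 → C_0 sends each edge [p,q] (with p < q) to q − p.
The resulting 9×12 matrix has rank 8, and its Smith normal form has invariant factors (1,1,1,1,1,1,1,1).

Reading off H_k = ker ∂_k / im ∂_{k+1}:

  H_0: rank C_0 − rank ∂_1 = 9 − 8 = 1, and the invariant factors of ∂_1 are all 1, so H_0 ≅ Z.
  H_1: rank ker ∂_1 − rank ∂_2 = (12 − 8) − 0 = 4, and there is no ∂_2, so H_1 ≅ Z^4.

As a check, the Euler characteristic is 9 − 12 = -3, which agrees with 1 − 4 = -3.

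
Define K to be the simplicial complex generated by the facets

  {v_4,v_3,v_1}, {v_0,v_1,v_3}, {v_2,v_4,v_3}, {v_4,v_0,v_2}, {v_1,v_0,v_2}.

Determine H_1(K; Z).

H_1 ≅ Z.

Take the total order v_0 < v_1 < v_2 < v_3 < v_4 on the vertex set. Then K (dimension 2) consists of the simplices:

  0-simplices (5): [v_0], [v_1], [v_2], [v_3], [v_4]
  1-simplices (10): [v_0,v_1], [v_0,v_2], [v_0,v_3], [v_0,v_4], [v_1,v_2], [v_1,v_3], [v_1,v_4], [v_2,v_3], [v_2,v_4], [v_3,v_4]
  2-simplices (5): [v_0,v_1,v_2], [v_0,v_1,v_3], [v_0,v_2,v_4], [v_1,v_3,v_4], [v_2,v_3,v_4]

so the chain groups are C_0 ≅ Z^5, C_1 ≅ Z^10, C_2 ≅ Z^5.

Boundary ∂_1: C_1 → C_0 maps an edge to its endpoints' difference, ∂[p,q] = q − p. For instance
  ∂[v_0,v_1] = [v_1] − [v_0].
The resulting 5×10 matrix has rank 4, and its Smith normal form has invariant factors (1,1,1,1).

∂_2: C_2 → C_1 sends each 2-simplex [p,q,r] to [q,r] − [p,r] + [p,q]. For instance
  ∂[v_0,v_1,v_2] = [v_1,v_2] − [v_0,v_2] + [v_0,v_1],
  ∂[v_0,v_2,v_4] = [v_2,v_4] − [v_0,v_4] + [v_0,v_2].
The resulting 10×5 matrix has rank 5, and its Smith normal form has invariant factors (1,1,1,1,1).

Computing H_k = (kernel of ∂_k) / (image of ∂_{k+1}):

  H_1: rank ker ∂_1 − rank ∂_2 = (10 − 4) − 5 = 1, and the invariant factors of ∂_2 are all 1, so H_1 ≅ Z.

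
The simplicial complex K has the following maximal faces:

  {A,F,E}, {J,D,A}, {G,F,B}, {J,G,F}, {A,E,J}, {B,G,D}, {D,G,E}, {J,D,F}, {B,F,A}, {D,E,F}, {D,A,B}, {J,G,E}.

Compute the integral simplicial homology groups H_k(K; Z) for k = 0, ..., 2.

We work with the vertex ordering A < B < D < E < F < G < J. The simplices of K, each written with vertices in increasing order, are:

  0-simplices (7): A, B, D, E, F, G, J
  1-simplices (18): AB, AD, AE, AF, AJ, BD, BF, BG, DE, DF, DG, DJ, EF, EG, EJ, FG, FJ, GJ
  2-simplices (12): ABD, ABF, ADJ, AEF, AEJ, BDG, BFG, DEF, DEG, DFJ, EGJ, FGJ

so the chain groups are C_0 ≅ Z^7, C_1 ≅ Z^18, C_2 ≅ Z^12.

∂_1: C_1 → C_0 maps an edge to its endpoints' difference, ∂[p,q] = q − p. For instance
  ∂DG = G − D.
This gives a 7×18 integer matrix of rank 6; reducing to Smith normal form yields diagonal entries (1,1,1,1,1,1).

Boundary ∂_2: C_2 → C_1 acts by ∂[p,q,r] = [q,r] − [p,r] + [p,q]. For instance
  ∂BFG = FG − BG + BF,
  ∂ADJ = DJ − AJ + AD.
This gives a 18×12 integer matrix of rank 12; reducing to Smith normal form yields diagonal entries (1,1,1,1,1,1,1,1,1,1,1,2).

Computing H_k = (kernel of ∂_k) / (image of ∂_{k+1}):

  H_0: rank C_0 − rank ∂_1 = 7 − 6 = 1, and the invariant factors of ∂_1 are all 1, so H_0 = Z.
  H_1: rank ker ∂_1 − rank ∂_2 = (18 − 6) − 12 = 0, and ∂_2 has invariant factor 2 > 1, so H_1 = Z/2Z.
  H_2: rank ker ∂_2 − rank ∂_3 = (12 − 12) − 0 = 0, and there is no ∂_3, so H_2 = 0.

As a check, the Euler characteristic is 7 − 18 + 12 = 1, which agrees with 1 − 0 + 0 = 1.
(K is a triangulation of the real projective plane RP^2.)

H_0 = Z,  H_1 = Z/2Z,  H_2 = 0.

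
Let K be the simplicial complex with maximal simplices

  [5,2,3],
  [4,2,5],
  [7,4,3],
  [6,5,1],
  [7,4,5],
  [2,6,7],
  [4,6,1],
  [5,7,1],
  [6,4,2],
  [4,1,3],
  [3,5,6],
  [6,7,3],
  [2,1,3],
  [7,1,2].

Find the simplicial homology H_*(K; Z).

We work with the vertex ordering 1 < 2 < 3 < 4 < 5 < 6 < 7. The simplices of K, each written with vertices in increasing order, are:

  0-simplices (7): [1], [2], [3], [4], [5], [6], [7]
  1-simplices (21): [1,2], [1,3], [1,4], [1,5], [1,6], [1,7], [2,3], [2,4], [2,5], [2,6], [2,7], [3,4], [3,5], [3,6], [3,7], [4,5], [4,6], [4,7], [5,6], [5,7], [6,7]
  2-simplices (14): [1,2,3], [1,2,7], [1,3,4], [1,4,6], [1,5,6], [1,5,7], [2,3,5], [2,4,5], [2,4,6], [2,6,7], [3,4,7], [3,5,6], [3,6,7], [4,5,7]

so the chain groups are C_0 ≅ Z^7, C_1 ≅ Z^21, C_2 ≅ Z^14.

Boundary ∂_1: C_1 → C_0 is given by ∂[p,q] = [q] − [p]. For instance
  ∂[2,6] = [6] − [2].
This gives a 7×21 integer matrix of rank 6; reducing to Smith normal form yields diagonal entries (1,1,1,1,1,1).

∂_2: C_2 → C_1 sends each 2-simplex [p,q,r] to [q,r] − [p,r] + [p,q]. For instance
  ∂[3,5,6] = [5,6] − [3,6] + [3,5],
  ∂[1,2,3] = [2,3] − [1,3] + [1,2].
The 21×14 boundary matrix has rank 13 and Smith normal form diag(1,1,1,1,1,1,1,1,1,1,1,1,1).

Now H_k = ker ∂_k / im ∂_{k+1}, so:

  H_0: rank C_0 − rank ∂_1 = 7 − 6 = 1, and the invariant factors of ∂_1 are all 1, so H_0 = Z.
  H_1: rank ker ∂_1 − rank ∂_2 = (21 − 6) − 13 = 2, and the invariant factors of ∂_2 are all 1, so H_1 = Z^2.
  H_2: rank ker ∂_2 − rank ∂_3 = (14 − 13) − 0 = 1, and there is no ∂_3, so H_2 = Z.

(K is a triangulation of the torus T^2.)

H_0 = Z,  H_1 = Z^2,  H_2 = Z.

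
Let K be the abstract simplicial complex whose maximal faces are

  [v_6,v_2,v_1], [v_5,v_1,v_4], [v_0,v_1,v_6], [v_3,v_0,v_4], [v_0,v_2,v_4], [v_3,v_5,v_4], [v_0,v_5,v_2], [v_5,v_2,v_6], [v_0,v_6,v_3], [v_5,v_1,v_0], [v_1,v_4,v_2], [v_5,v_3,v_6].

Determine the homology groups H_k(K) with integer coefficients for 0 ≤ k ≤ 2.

H_0 = Z,  H_1 = Z/2,  H_2 = 0.

Order the vertices as v_0 < v_1 < v_2 < v_3 < v_4 < v_5 < v_6. Listing each simplex with vertices in this order, K has dimension 2 with simplices:

  0-simplices (7): [v_0], [v_1], [v_2], [v_3], [v_4], [v_5], [v_6]
  1-simplices (18): (18 of them)
  2-simplices (12): (12 of them)

giving chain groups C_0 ≅ Z^7, C_1 ≅ Z^18, C_2 ≅ Z^12.

∂_1: C_1 → C_0 is given by ∂[p,q] = [q] − [p]. For instance
  ∂[v_2,v_5] = [v_5] − [v_2].
The resulting 7×18 matrix has rank 6, and its Smith normal form has invariant factors (1,1,1,1,1,1).

Boundary ∂_2: C_2 → C_1 maps a triangle to the signed sum of its edges. For instance
  ∂[v_0,v_2,v_4] = [v_2,v_4] − [v_0,v_4] + [v_0,v_2],
  ∂[v_1,v_4,v_5] = [v_4,v_5] − [v_1,v_5] + [v_1,v_4].
The resulting 18×12 matrix has rank 12, and its Smith normal form has invariant factors (1,1,1,1,1,1,1,1,1,1,1,2).

Now H_k = ker ∂_k / im ∂_{k+1}, so:

  H_0: rank C_0 − rank ∂_1 = 7 − 6 = 1, and the invariant factors of ∂_1 are all 1, so H_0 ≅ Z.
  H_1: rank ker ∂_1 − rank ∂_2 = (18 − 6) − 12 = 0, and ∂_2 has invariant factor 2 > 1, so H_1 ≅ Z/2.
  H_2: rank ker ∂_2 − rank ∂_3 = (12 − 12) − 0 = 0, and there is no ∂_3, so H_2 ≅ 0.

(K is a triangulation of the real projective plane RP^2.)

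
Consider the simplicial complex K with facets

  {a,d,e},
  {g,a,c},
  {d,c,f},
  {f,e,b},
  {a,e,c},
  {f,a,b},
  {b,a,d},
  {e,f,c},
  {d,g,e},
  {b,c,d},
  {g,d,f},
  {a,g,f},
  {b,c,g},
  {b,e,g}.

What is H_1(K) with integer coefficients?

H_1 = Z^2.

K has 7 vertices, 21 edges, 14 triangles.
rank ∂_1 = 6, rank ∂_2 = 13 ⇒ b_1 = 21 − 6 − 13 = 2; all invariant factors of ∂_2 are 1 so no torsion. So H_1 = Z^2.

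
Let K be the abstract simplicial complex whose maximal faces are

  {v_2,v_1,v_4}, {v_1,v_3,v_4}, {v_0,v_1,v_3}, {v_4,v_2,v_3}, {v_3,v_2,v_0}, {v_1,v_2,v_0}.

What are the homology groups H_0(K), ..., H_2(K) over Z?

Order the vertices as v_0 < v_1 < v_2 < v_3 < v_4. Listing each simplex with vertices in this order, K has dimension 2 with simplices:

  0-simplices (5): [v_0], [v_1], [v_2], [v_3], [v_4]
  1-simplices (9): [v_0,v_1], [v_0,v_2], [v_0,v_3], [v_1,v_2], [v_1,v_3], [v_1,v_4], [v_2,v_3], [v_2,v_4], [v_3,v_4]
  2-simplices (6): [v_0,v_1,v_2], [v_0,v_1,v_3], [v_0,v_2,v_3], [v_1,v_2,v_4], [v_1,v_3,v_4], [v_2,v_3,v_4]

so the chain groups are C_0 ≅ Z^5, C_1 ≅ Z^9, C_2 ≅ Z^6.

Boundary ∂_1: C_1 → C_0 is given by ∂[p,q] = [q] − [p]. For instance
  ∂[v_1,v_3] = [v_3] − [v_1].
The resulting 5×9 matrix has rank 4, and its Smith normal form has invariant factors (1,1,1,1).

Boundary ∂_2: C_2 → C_1 maps a triangle to the signed sum of its edges. For instance
  ∂[v_1,v_2,v_4] = [v_2,v_4] − [v_1,v_4] + [v_1,v_2],
  ∂[v_2,v_3,v_4] = [v_3,v_4] − [v_2,v_4] + [v_2,v_3].
The 9×6 boundary matrix has rank 5 and Smith normal form diag(1,1,1,1,1).

Now H_k = ker ∂_k / im ∂_{k+1}, so:

  H_0: rank C_0 − rank ∂_1 = 5 − 4 = 1, and the invariant factors of ∂_1 are all 1, so H_0 = Z.
  H_1: rank ker ∂_1 − rank ∂_2 = (9 − 4) − 5 = 0, and the invariant factors of ∂_2 are all 1, so H_1 = 0.
  H_2: rank ker ∂_2 − rank ∂_3 = (6 − 5) − 0 = 1, and there is no ∂_3, so H_2 = Z.

H_0 = Z,  H_1 = 0,  H_2 = Z.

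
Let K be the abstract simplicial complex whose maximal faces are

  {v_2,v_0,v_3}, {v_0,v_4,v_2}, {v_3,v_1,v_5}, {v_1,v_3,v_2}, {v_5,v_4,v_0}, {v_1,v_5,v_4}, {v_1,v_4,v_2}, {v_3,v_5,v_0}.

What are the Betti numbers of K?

K has 6 vertices, 12 edges, 8 triangles.
rank ∂_0 = 0, rank ∂_1 = 5 ⇒ b_0 = 6 − 0 − 5 = 1; all invariant factors of ∂_1 are 1 so no torsion. So H_0 ≅ Z.
rank ∂_1 = 5, rank ∂_2 = 7 ⇒ b_1 = 12 − 5 − 7 = 0; all invariant factors of ∂_2 are 1 so no torsion. So H_1 ≅ 0.
rank ∂_2 = 7, rank ∂_3 = 0 ⇒ b_2 = 8 − 7 − 0 = 1. So H_2 ≅ Z.

b_0 = 1, b_1 = 0, b_2 = 1.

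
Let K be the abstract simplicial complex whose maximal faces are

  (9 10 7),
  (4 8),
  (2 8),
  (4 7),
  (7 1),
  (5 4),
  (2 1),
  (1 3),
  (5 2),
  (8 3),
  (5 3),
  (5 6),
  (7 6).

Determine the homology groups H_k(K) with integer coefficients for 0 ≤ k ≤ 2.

Order the vertices as 1 < 2 < 3 < 4 < 5 < 6 < 7 < 8 < 9 < 10. Listing each simplex with vertices in this order, K has dimension 2 with simplices:

  0-simplices (10): [1], [2], [3], [4], [5], [6], [7], [8], [9], [10]
  1-simplices (15): [1,2], [1,3], [1,7], [2,5], [2,8], [3,5], [3,8], [4,5], [4,7], [4,8], [5,6], [6,7], [7,9], [7,10], [9,10]
  2-simplices (1): [7,9,10]

so the chain groups are C_0 ≅ Z^10, C_1 ≅ Z^15, C_2 ≅ Z^1.

The boundary map ∂_1: C_1 → C_0 maps an edge to its endpoints' difference, ∂[p,q] = q − p.
The 10×15 boundary matrix has rank 9 and Smith normal form diag(1,1,1,1,1,1,1,1,1).

Boundary ∂_2: C_2 → C_1 maps a triangle to the signed sum of its edges. For instance
  ∂[7,9,10] = [9,10] − [7,10] + [7,9].
The resulting 15×1 matrix has rank 1, and its Smith normal form has invariant factors (1).

Now H_k = ker ∂_k / im ∂_{k+1}, so:

  H_0: rank C_0 − rank ∂_1 = 10 − 9 = 1, and the invariant factors of ∂_1 are all 1, so H_0 = Z.
  H_1: rank ker ∂_1 − rank ∂_2 = (15 − 9) − 1 = 5, and the invariant factors of ∂_2 are all 1, so H_1 = Z^5.
  H_2: rank ker ∂_2 − rank ∂_3 = (1 − 1) − 0 = 0, and there is no ∂_3, so H_2 = 0.

As a check, the Euler characteristic is 10 − 15 + 1 = -4, which agrees with 1 − 5 + 0 = -4.

H_0 ≅ Z,  H_1 ≅ Z^5,  H_2 = 0.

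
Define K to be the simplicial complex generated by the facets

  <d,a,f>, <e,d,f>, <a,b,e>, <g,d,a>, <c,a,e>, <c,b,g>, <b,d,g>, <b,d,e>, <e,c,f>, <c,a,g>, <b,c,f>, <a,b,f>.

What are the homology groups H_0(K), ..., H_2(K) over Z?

We work with the vertex ordering a < b < c < d < e < f < g. The simplices of K, each written with vertices in increasing order, are:

  0-simplices (7): a, b, c, d, e, f, g
  1-simplices (18): ab, ac, ad, ae, af, ag, bc, bd, be, bf, bg, ce, cf, cg, de, df, dg, ef
  2-simplices (12): abe, abf, ace, acg, adf, adg, bcf, bcg, bde, bdg, cef, def

so the chain groups are C_0 ≅ Z^7, C_1 ≅ Z^18, C_2 ≅ Z^12.

The boundary map ∂_1: C_1 → C_0 maps an edge to its endpoints' difference, ∂[p,q] = q − p. For instance
  ∂bd = d − b.
The 7×18 boundary matrix has rank 6 and Smith normal form diag(1,1,1,1,1,1).

The boundary map ∂_2: C_2 → C_1 sends each 2-simplex [p,q,r] to [q,r] − [p,r] + [p,q]. For instance
  ∂acg = cg − ag + ac,
  ∂adg = dg − ag + ad.
As a 18×12 matrix over Z this has rank 12, with invariant factors (1,1,1,1,1,1,1,1,1,1,1,2).

Reading off H_k = ker ∂_k / im ∂_{k+1}:

  H_0: rank C_0 − rank ∂_1 = 7 − 6 = 1, and the invariant factors of ∂_1 are all 1, so H_0 = Z.
  H_1: rank ker ∂_1 − rank ∂_2 = (18 − 6) − 12 = 0, and ∂_2 has invariant factor 2 > 1, so H_1 = Z_2.
  H_2: rank ker ∂_2 − rank ∂_3 = (12 − 12) − 0 = 0, and there is no ∂_3, so H_2 = 0.

H_0 ≅ Z,  H_1 ≅ Z_2,  H_2 = 0.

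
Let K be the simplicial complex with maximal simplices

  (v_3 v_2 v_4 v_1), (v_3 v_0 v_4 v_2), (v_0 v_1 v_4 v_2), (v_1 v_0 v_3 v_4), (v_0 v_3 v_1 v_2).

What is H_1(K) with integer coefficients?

H_1 ≅ 0.

Take the total order v_0 < v_1 < v_2 < v_3 < v_4 on the vertex set. Then K (dimension 3) consists of the simplices:

  0-simplices (5): [v_0], [v_1], [v_2], [v_3], [v_4]
  1-simplices (10): [v_0,v_1], [v_0,v_2], [v_0,v_3], [v_0,v_4], [v_1,v_2], [v_1,v_3], [v_1,v_4], [v_2,v_3], [v_2,v_4], [v_3,v_4]
  2-simplices (10): [v_0,v_1,v_2], [v_0,v_1,v_3], [v_0,v_1,v_4], [v_0,v_2,v_3], [v_0,v_2,v_4], [v_0,v_3,v_4], [v_1,v_2,v_3], [v_1,v_2,v_4], [v_1,v_3,v_4], [v_2,v_3,v_4]
  3-simplices (5): [v_0,v_1,v_2,v_3], [v_0,v_1,v_2,v_4], [v_0,v_1,v_3,v_4], [v_0,v_2,v_3,v_4], [v_1,v_2,v_3,v_4]

Hence C_0 ≅ Z^5, C_1 ≅ Z^10, C_2 ≅ Z^10, C_3 ≅ Z^5.

Boundary ∂_1: C_1 → C_0 sends each edge [p,q] (with p < q) to q − p. For instance
  ∂[v_0,v_4] = [v_4] − [v_0].
This gives a 5×10 integer matrix of rank 4; reducing to Smith normal form yields diagonal entries (1,1,1,1).

The boundary map ∂_2: C_2 → C_1 sends each 2-simplex [p,q,r] to [q,r] − [p,r] + [p,q]. For instance
  ∂[v_1,v_2,v_3] = [v_2,v_3] − [v_1,v_3] + [v_1,v_2],
  ∂[v_1,v_3,v_4] = [v_3,v_4] − [v_1,v_4] + [v_1,v_3].
The 10×10 boundary matrix has rank 6 and Smith normal form diag(1,1,1,1,1,1).

The boundary map ∂_3: C_3 → C_2 sends each 3-simplex σ to the alternating sum Σ_i (−1)^i (σ with its i-th vertex removed). For instance
  ∂[v_0,v_1,v_3,v_4] = [v_1,v_3,v_4] − [v_0,v_3,v_4] + [v_0,v_1,v_4] − [v_0,v_1,v_3],
  ∂[v_1,v_2,v_3,v_4] = [v_2,v_3,v_4] − [v_1,v_3,v_4] + [v_1,v_2,v_4] − [v_1,v_2,v_3].
This gives a 10×5 integer matrix of rank 4; reducing to Smith normal form yields diagonal entries (1,1,1,1).

Now H_k = ker ∂_k / im ∂_{k+1}, so:

  H_1: rank ker ∂_1 − rank ∂_2 = (10 − 4) − 6 = 0, and the invariant factors of ∂_2 are all 1, so H_1 ≅ 0.

(K is a triangulation of the 3-sphere S^3.)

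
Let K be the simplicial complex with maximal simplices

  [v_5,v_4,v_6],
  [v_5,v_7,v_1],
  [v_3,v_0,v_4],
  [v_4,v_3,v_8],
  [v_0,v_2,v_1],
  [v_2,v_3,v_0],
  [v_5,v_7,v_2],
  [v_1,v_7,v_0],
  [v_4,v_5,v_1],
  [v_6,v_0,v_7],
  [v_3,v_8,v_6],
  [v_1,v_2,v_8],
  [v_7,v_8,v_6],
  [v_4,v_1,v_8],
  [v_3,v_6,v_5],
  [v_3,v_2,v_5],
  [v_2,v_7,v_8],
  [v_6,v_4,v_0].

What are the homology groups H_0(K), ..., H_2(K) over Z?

H_0 = Z,  H_1 = Z ⊕ Z/2,  H_2 = 0.

K has 9 vertices, 27 edges, 18 triangles.
rank ∂_0 = 0, rank ∂_1 = 8 ⇒ b_0 = 9 − 0 − 8 = 1; all invariant factors of ∂_1 are 1 so no torsion. So H_0 = Z.
rank ∂_1 = 8, rank ∂_2 = 18 ⇒ b_1 = 27 − 8 − 18 = 1; ∂_2 has invariant factor(s) [2] giving torsion. So H_1 = Z ⊕ Z/2.
rank ∂_2 = 18, rank ∂_3 = 0 ⇒ b_2 = 18 − 18 − 0 = 0. So H_2 = 0.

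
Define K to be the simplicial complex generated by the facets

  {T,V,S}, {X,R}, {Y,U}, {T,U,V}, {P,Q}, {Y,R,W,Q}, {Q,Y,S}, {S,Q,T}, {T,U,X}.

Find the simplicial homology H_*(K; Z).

Fix the vertex order P < Q < R < S < T < U < V < W < X < Y and write every simplex with vertices in increasing order. Then dim K = 3 and the simplices of K are:

  0-simplices (10): P, Q, R, S, T, U, V, W, X, Y
  1-simplices (19): PQ, QR, QS, QT, QW, QY, RW, RX, RY, ST, SV, SY, TU, TV, TX, UV, UX, UY, WY
  2-simplices (9): QRW, QRY, QST, QSY, QWY, RWY, STV, TUV, TUX
  3-simplices (1): QRWY

Hence C_0 ≅ Z^10, C_1 ≅ Z^19, C_2 ≅ Z^9, C_3 ≅ Z^1.

∂_1: C_1 → C_0 maps an edge to its endpoints' difference, ∂[p,q] = q − p. For instance
  ∂TU = U − T.
This gives a 10×19 integer matrix of rank 9; reducing to Smith normal form yields diagonal entries (1,1,1,1,1,1,1,1,1).

∂_2: C_2 → C_1 maps a triangle to the signed sum of its edges. For instance
  ∂RWY = WY − RY + RW,
  ∂STV = TV − SV + ST.
As a 19×9 matrix over Z this has rank 8, with invariant factors (1,1,1,1,1,1,1,1).

The boundary map ∂_3: C_3 → C_2 sends each 3-simplex σ to the alternating sum Σ_i (−1)^i (σ with its i-th vertex removed). For instance
  ∂QRWY = RWY − QWY + QRY − QRW.
The 9×1 boundary matrix has rank 1 and Smith normal form diag(1).

Reading off H_k = ker ∂_k / im ∂_{k+1}:

  H_0: rank C_0 − rank ∂_1 = 10 − 9 = 1, and the invariant factors of ∂_1 are all 1, so H_0 ≅ Z.
  H_1: rank ker ∂_1 − rank ∂_2 = (19 − 9) − 8 = 2, and the invariant factors of ∂_2 are all 1, so H_1 ≅ Z^2.
  H_2: rank ker ∂_2 − rank ∂_3 = (9 − 8) − 1 = 0, and the invariant factors of ∂_3 are all 1, so H_2 ≅ 0.
  H_3: rank ker ∂_3 − rank ∂_4 = (1 − 1) − 0 = 0, and there is no ∂_4, so H_3 ≅ 0.

H_0 = Z,  H_1 = Z^2,  H_2 = 0,  H_3 = 0.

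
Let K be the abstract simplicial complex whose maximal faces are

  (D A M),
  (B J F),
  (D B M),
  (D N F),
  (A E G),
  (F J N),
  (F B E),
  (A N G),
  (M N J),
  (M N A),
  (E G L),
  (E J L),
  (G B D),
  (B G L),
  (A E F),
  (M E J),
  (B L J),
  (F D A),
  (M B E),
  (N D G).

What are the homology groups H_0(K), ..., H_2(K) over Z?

H_0 = Z,  H_1 = Z ⊕ Z_2,  H_2 = 0.

Fix the vertex order A < B < D < E < F < G < J < L < M < N and write every simplex with vertices in increasing order. Then dim K = 2 and the simplices of K are:

  0-simplices (10): A, B, D, E, F, G, J, L, M, N
  1-simplices (30): AD, AE, AF, AG, AM, AN, BD, BE, BF, BG, BJ, BL, BM, DF, DG, DM, DN, EF, EG, EJ, EL, EM, FJ, FN, GL, GN, JL, JM, JN, MN
  2-simplices (20): ADF, ADM, AEF, AEG, AGN, AMN, BDG, BDM, BEF, BEM, BFJ, BGL, BJL, DFN, DGN, EGL, EJL, EJM, FJN, JMN

giving chain groups C_0 ≅ Z^10, C_1 ≅ Z^30, C_2 ≅ Z^20.

∂_1: C_1 → C_0 sends each edge [p,q] (with p < q) to q − p.
This gives a 10×30 integer matrix of rank 9; reducing to Smith normal form yields diagonal entries (1,1,1,1,1,1,1,1,1).

The boundary map ∂_2: C_2 → C_1 sends each 2-simplex [p,q,r] to [q,r] − [p,r] + [p,q]. For instance
  ∂BDM = DM − BM + BD,
  ∂BGL = GL − BL + BG.
The resulting 30×20 matrix has rank 20, and its Smith normal form has invariant factors (1,1,1,1,1,1,1,1,1,1,1,1,1,1,1,1,1,1,1,2).

Computing H_k = (kernel of ∂_k) / (image of ∂_{k+1}):

  H_0: rank C_0 − rank ∂_1 = 10 − 9 = 1, and the invariant factors of ∂_1 are all 1, so H_0 ≅ Z.
  H_1: rank ker ∂_1 − rank ∂_2 = (30 − 9) − 20 = 1, and ∂_2 has invariant factor 2 > 1, so H_1 ≅ Z ⊕ Z_2.
  H_2: rank ker ∂_2 − rank ∂_3 = (20 − 20) − 0 = 0, and there is no ∂_3, so H_2 ≅ 0.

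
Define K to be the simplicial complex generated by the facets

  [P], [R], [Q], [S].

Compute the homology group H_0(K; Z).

H_0 ≅ Z^4.

Order the vertices as P < Q < R < S. Listing each simplex with vertices in this order, K has dimension 0 with simplices:

  0-simplices (4): P, Q, R, S

so the chain groups are C_0 ≅ Z^4.

From H_k ≅ ker(∂_k) / im(∂_{k+1}) we obtain:

  H_0: rank C_0 − rank ∂_1 = 4 − 0 = 4, and there is no ∂_1, so H_0 = Z^4.

(K is a triangulation of a set of 4 points.)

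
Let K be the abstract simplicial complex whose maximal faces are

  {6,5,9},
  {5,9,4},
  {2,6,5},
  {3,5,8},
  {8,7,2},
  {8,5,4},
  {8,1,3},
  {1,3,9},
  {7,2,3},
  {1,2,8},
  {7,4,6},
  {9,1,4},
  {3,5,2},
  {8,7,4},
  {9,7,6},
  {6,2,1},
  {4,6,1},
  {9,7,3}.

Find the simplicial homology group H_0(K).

We work with the vertex ordering 1 < 2 < 3 < 4 < 5 < 6 < 7 < 8 < 9. The simplices of K, each written with vertices in increasing order, are:

  0-simplices (9): [1], [2], [3], [4], [5], [6], [7], [8], [9]
  1-simplices (27): (27 of them)
  2-simplices (18): [1,2,6], [1,2,8], [1,3,8], [1,3,9], [1,4,6], [1,4,9], [2,3,5], [2,3,7], [2,5,6], [2,7,8], [3,5,8], [3,7,9], [4,5,8], [4,5,9], [4,6,7], [4,7,8], [5,6,9], [6,7,9]

giving chain groups C_0 ≅ Z^9, C_1 ≅ Z^27, C_2 ≅ Z^18.

∂_1: C_1 → C_0 maps an edge to its endpoints' difference, ∂[p,q] = q − p. For instance
  ∂[5,8] = [8] − [5].
As a 9×27 matrix over Z this has rank 8, with invariant factors (1,1,1,1,1,1,1,1).

∂_2: C_2 → C_1 maps a triangle to the signed sum of its edges. For instance
  ∂[2,5,6] = [5,6] − [2,6] + [2,5],
  ∂[2,7,8] = [7,8] − [2,8] + [2,7].
This gives a 27×18 integer matrix of rank 18; reducing to Smith normal form yields diagonal entries (1,1,1,1,1,1,1,1,1,1,1,1,1,1,1,1,1,2).

Reading off H_k = ker ∂_k / im ∂_{k+1}:

  H_0: rank C_0 − rank ∂_1 = 9 − 8 = 1, and the invariant factors of ∂_1 are all 1, so H_0 = Z.

(K is a triangulation of the Klein bottle.)

H_0 = Z.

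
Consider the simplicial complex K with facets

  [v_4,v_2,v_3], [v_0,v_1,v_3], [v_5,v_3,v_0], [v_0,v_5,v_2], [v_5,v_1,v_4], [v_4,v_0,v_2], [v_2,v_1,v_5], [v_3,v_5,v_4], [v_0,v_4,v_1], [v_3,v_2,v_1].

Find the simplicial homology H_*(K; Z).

Fix the vertex order v_0 < v_1 < v_2 < v_3 < v_4 < v_5 and write every simplex with vertices in increasing order. Then dim K = 2 and the simplices of K are:

  0-simplices (6): [v_0], [v_1], [v_2], [v_3], [v_4], [v_5]
  1-simplices (15): (15 of them)
  2-simplices (10): [v_0,v_1,v_3], [v_0,v_1,v_4], [v_0,v_2,v_4], [v_0,v_2,v_5], [v_0,v_3,v_5], [v_1,v_2,v_3], [v_1,v_2,v_5], [v_1,v_4,v_5], [v_2,v_3,v_4], [v_3,v_4,v_5]

Hence C_0 ≅ Z^6, C_1 ≅ Z^15, C_2 ≅ Z^10.

Boundary ∂_1: C_1 → C_0 sends each edge [p,q] (with p < q) to q − p. For instance
  ∂[v_4,v_5] = [v_5] − [v_4].
The 6×15 boundary matrix has rank 5 and Smith normal form diag(1,1,1,1,1).

Boundary ∂_2: C_2 → C_1 acts by ∂[p,q,r] = [q,r] − [p,r] + [p,q]. For instance
  ∂[v_3,v_4,v_5] = [v_4,v_5] − [v_3,v_5] + [v_3,v_4],
  ∂[v_0,v_2,v_5] = [v_2,v_5] − [v_0,v_5] + [v_0,v_2].
As a 15×10 matrix over Z this has rank 10, with invariant factors (1,1,1,1,1,1,1,1,1,2).

From H_k ≅ ker(∂_k) / im(∂_{k+1}) we obtain:

  H_0: rank C_0 − rank ∂_1 = 6 − 5 = 1, and the invariant factors of ∂_1 are all 1, so H_0 ≅ Z.
  H_1: rank ker ∂_1 − rank ∂_2 = (15 − 5) − 10 = 0, and ∂_2 has invariant factor 2 > 1, so H_1 ≅ Z/2.
  H_2: rank ker ∂_2 − rank ∂_3 = (10 − 10) − 0 = 0, and there is no ∂_3, so H_2 ≅ 0.

H_0 ≅ Z,  H_1 ≅ Z/2,  H_2 = 0.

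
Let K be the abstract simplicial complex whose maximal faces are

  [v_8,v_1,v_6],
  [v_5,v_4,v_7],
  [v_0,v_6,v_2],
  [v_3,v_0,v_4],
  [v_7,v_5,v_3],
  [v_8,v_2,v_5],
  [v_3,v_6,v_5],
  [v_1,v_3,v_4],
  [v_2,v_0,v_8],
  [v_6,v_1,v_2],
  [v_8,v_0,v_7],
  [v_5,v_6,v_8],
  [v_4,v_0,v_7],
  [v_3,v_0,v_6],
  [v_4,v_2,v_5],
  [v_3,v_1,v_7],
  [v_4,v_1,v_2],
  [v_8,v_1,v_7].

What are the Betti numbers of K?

Fix the vertex order v_0 < v_1 < v_2 < v_3 < v_4 < v_5 < v_6 < v_7 < v_8 and write every simplex with vertices in increasing order. Then dim K = 2 and the simplices of K are:

  0-simplices (9): [v_0], [v_1], [v_2], [v_3], [v_4], [v_5], [v_6], [v_7], [v_8]
  1-simplices (27): (27 of them)
  2-simplices (18): (18 of them)

so the chain groups are C_0 ≅ Z^9, C_1 ≅ Z^27, C_2 ≅ Z^18.

Boundary ∂_1: C_1 → C_0 maps an edge to its endpoints' difference, ∂[p,q] = q − p.
This gives a 9×27 integer matrix of rank 8; reducing to Smith normal form yields diagonal entries (1,1,1,1,1,1,1,1).

The boundary map ∂_2: C_2 → C_1 sends each 2-simplex [p,q,r] to [q,r] − [p,r] + [p,q]. For instance
  ∂[v_1,v_2,v_6] = [v_2,v_6] − [v_1,v_6] + [v_1,v_2],
  ∂[v_1,v_7,v_8] = [v_7,v_8] − [v_1,v_8] + [v_1,v_7].
The 27×18 boundary matrix has rank 18 and Smith normal form diag(1,1,1,1,1,1,1,1,1,1,1,1,1,1,1,1,1,2).

Reading off H_k = ker ∂_k / im ∂_{k+1}:

  H_0: rank C_0 − rank ∂_1 = 9 − 8 = 1, and the invariant factors of ∂_1 are all 1, so H_0 = Z.
  H_1: rank ker ∂_1 − rank ∂_2 = (27 − 8) − 18 = 1, and ∂_2 has invariant factor 2 > 1, so H_1 = Z ⊕ Z_2.
  H_2: rank ker ∂_2 − rank ∂_3 = (18 − 18) − 0 = 0, and there is no ∂_3, so H_2 = 0.

As a check, the Euler characteristic is 9 − 27 + 18 = 0, which agrees with 1 − 1 + 0 = 0.

Hence the Betti numbers are b_0 = 1, b_1 = 1, b_2 = 0.

b_0 = 1, b_1 = 1, b_2 = 0.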